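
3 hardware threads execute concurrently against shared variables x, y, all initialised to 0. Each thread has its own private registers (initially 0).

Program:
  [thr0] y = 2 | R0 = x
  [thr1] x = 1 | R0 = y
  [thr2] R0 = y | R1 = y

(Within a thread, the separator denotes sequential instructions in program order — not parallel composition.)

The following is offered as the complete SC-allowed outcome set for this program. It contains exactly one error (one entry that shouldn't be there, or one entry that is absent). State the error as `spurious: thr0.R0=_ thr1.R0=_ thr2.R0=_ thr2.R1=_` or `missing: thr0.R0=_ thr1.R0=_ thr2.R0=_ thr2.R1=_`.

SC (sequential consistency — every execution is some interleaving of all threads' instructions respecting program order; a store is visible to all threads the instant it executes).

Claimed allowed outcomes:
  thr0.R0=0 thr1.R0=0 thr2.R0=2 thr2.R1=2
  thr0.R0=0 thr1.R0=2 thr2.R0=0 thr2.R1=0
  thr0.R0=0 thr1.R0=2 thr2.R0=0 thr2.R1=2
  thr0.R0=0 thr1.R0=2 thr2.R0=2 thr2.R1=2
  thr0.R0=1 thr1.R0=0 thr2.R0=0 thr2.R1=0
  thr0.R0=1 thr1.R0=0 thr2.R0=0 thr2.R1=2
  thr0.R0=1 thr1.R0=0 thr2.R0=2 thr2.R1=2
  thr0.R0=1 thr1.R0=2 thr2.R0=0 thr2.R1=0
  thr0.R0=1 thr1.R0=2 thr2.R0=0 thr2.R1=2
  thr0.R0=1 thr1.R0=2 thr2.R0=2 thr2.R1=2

outcome vector order: (thr0.R0,thr1.R0,thr2.R0,thr2.R1)
[SC] allowed = {0/2/0/0 0/2/0/2 0/2/2/2 1/0/0/0 1/0/0/2 1/0/2/2 1/2/0/0 1/2/0/2 1/2/2/2}
claimed∖SC = {0/0/2/2}

spurious: thr0.R0=0 thr1.R0=0 thr2.R0=2 thr2.R1=2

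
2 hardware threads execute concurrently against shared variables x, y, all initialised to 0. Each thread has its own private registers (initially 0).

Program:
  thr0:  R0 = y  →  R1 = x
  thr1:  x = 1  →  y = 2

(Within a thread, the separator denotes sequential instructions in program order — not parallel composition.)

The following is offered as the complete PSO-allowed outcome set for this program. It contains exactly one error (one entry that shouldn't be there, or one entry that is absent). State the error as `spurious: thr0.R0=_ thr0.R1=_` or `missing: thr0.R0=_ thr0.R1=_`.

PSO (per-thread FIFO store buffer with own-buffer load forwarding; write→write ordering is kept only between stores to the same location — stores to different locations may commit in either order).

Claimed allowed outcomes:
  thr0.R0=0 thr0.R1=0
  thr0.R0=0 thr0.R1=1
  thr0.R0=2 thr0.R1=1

missing: thr0.R0=2 thr0.R1=0

outcome vector order: (thr0.R0,thr0.R1)
under PSO → <0 0>, <0 1>, <2 0>, <2 1>
PSO∖claimed = {<2 0>}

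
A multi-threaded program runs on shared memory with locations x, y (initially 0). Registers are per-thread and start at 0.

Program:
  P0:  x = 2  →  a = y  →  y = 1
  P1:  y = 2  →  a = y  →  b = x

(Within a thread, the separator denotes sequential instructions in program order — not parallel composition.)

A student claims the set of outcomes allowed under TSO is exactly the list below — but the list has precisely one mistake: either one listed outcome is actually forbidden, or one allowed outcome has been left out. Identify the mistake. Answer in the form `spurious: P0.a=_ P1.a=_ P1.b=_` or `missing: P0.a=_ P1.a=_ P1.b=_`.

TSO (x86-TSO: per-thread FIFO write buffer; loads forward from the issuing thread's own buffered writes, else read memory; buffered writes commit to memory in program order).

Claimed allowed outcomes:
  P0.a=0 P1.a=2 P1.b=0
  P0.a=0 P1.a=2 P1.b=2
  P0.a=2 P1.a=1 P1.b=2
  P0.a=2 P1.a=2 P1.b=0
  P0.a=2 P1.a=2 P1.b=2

outcome vector order: (P0.a,P1.a,P1.b)
under TSO → <0 1 2>; <0 2 0>; <0 2 2>; <2 1 2>; <2 2 0>; <2 2 2>
TSO∖claimed = {<0 1 2>}

missing: P0.a=0 P1.a=1 P1.b=2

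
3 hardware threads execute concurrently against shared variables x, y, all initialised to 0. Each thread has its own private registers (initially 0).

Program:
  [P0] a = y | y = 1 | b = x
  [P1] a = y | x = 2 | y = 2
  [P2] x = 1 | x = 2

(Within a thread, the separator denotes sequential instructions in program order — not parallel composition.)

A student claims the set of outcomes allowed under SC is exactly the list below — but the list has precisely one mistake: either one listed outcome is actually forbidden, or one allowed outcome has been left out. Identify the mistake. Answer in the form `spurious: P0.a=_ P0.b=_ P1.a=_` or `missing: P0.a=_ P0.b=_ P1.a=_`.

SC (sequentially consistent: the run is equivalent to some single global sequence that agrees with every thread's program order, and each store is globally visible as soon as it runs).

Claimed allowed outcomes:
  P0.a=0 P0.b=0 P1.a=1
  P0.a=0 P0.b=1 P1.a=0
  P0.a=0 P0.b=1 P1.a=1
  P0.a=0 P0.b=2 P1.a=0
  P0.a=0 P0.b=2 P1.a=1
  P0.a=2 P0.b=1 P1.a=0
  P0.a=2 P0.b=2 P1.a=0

missing: P0.a=0 P0.b=0 P1.a=0

outcome vector order: (P0.a,P0.b,P1.a)
under SC → 000 001 010 011 020 021 210 220
SC∖claimed = {000}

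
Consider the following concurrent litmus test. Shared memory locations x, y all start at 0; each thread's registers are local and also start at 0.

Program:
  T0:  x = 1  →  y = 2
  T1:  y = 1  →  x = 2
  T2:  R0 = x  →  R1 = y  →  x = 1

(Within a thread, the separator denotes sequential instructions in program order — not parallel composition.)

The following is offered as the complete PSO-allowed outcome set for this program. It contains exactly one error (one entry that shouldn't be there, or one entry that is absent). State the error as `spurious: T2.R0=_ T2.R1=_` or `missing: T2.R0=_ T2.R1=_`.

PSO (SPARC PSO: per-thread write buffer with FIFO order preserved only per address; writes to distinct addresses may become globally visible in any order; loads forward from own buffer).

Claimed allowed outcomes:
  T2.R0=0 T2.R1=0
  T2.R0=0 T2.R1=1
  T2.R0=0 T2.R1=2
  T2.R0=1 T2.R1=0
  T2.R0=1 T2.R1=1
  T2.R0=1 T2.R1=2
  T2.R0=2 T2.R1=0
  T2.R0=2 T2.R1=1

missing: T2.R0=2 T2.R1=2

outcome vector order: (T2.R0,T2.R1)
[PSO] allowed = {00 01 02 10 11 12 20 21 22}
PSO∖claimed = {22}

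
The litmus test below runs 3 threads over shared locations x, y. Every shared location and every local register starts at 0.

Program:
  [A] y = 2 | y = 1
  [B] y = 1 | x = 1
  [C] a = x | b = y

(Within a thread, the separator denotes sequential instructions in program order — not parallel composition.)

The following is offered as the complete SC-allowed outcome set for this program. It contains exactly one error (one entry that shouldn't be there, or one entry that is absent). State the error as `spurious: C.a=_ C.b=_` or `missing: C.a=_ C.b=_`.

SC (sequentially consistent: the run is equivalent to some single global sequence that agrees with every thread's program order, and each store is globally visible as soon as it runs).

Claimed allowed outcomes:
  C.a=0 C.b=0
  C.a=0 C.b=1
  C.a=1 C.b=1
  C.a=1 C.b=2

missing: C.a=0 C.b=2

outcome vector order: (C.a,C.b)
SC: 5 outcomes — {<0 0>; <0 1>; <0 2>; <1 1>; <1 2>}
SC∖claimed = {<0 2>}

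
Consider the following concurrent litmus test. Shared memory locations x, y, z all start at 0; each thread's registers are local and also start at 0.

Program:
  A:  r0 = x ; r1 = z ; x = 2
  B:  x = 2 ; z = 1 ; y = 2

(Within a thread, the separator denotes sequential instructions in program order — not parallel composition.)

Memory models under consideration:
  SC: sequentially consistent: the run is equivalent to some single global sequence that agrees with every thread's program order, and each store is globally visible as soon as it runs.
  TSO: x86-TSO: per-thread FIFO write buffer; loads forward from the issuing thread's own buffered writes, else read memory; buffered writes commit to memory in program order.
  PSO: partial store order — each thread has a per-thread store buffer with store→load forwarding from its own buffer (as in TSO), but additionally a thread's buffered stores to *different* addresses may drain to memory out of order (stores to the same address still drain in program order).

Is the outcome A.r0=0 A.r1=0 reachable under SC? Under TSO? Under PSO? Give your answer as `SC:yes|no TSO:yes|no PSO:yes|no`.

SC:yes TSO:yes PSO:yes

outcome vector order: (A.r0,A.r1)
SC (4): 00; 01; 20; 21
TSO (4): 00; 01; 20; 21
PSO (4): 00; 01; 20; 21
target 00 ∈ {SC,TSO,PSO}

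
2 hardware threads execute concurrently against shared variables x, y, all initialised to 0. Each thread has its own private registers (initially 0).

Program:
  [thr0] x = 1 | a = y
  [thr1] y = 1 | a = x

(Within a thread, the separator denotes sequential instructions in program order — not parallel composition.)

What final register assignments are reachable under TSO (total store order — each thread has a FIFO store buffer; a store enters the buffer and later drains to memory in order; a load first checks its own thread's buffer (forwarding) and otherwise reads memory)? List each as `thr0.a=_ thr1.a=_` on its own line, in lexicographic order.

outcome vector order: (thr0.a,thr1.a)
|TSO outcomes| = 4

thr0.a=0 thr1.a=0
thr0.a=0 thr1.a=1
thr0.a=1 thr1.a=0
thr0.a=1 thr1.a=1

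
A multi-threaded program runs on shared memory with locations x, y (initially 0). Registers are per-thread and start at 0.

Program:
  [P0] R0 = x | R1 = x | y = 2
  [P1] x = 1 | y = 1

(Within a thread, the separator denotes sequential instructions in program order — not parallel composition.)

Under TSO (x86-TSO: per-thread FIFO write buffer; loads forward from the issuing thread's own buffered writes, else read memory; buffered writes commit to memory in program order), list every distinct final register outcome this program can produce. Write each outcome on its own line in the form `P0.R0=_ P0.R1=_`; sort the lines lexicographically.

outcome vector order: (P0.R0,P0.R1)
|TSO outcomes| = 3

P0.R0=0 P0.R1=0
P0.R0=0 P0.R1=1
P0.R0=1 P0.R1=1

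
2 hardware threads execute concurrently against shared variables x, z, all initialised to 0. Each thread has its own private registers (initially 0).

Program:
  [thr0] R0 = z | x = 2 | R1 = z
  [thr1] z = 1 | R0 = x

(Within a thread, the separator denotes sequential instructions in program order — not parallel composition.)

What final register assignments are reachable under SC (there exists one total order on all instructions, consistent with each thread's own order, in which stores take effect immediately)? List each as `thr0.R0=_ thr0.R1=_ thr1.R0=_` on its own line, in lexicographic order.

outcome vector order: (thr0.R0,thr0.R1,thr1.R0)
|SC outcomes| = 5

thr0.R0=0 thr0.R1=0 thr1.R0=2
thr0.R0=0 thr0.R1=1 thr1.R0=0
thr0.R0=0 thr0.R1=1 thr1.R0=2
thr0.R0=1 thr0.R1=1 thr1.R0=0
thr0.R0=1 thr0.R1=1 thr1.R0=2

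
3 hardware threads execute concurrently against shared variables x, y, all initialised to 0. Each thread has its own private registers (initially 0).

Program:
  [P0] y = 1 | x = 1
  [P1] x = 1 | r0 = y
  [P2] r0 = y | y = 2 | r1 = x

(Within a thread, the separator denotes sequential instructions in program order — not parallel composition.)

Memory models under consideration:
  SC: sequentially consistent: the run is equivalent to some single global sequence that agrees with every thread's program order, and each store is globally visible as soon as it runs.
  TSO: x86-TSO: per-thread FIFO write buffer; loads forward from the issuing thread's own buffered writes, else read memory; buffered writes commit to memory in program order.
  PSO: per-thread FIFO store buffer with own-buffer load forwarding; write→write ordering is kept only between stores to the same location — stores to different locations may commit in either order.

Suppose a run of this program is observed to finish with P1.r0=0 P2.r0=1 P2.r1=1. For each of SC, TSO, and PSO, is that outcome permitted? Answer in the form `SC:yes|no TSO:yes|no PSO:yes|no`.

outcome vector order: (P1.r0,P2.r0,P2.r1)
SC (9): (0,0,1); (0,1,1); (1,0,0); (1,0,1); (1,1,1); (2,0,0); (2,0,1); (2,1,0); (2,1,1)
TSO (12): (0,0,0); (0,0,1); (0,1,0); (0,1,1); (1,0,0); (1,0,1); (1,1,0); (1,1,1); (2,0,0); (2,0,1); (2,1,0); (2,1,1)
PSO (12): (0,0,0); (0,0,1); (0,1,0); (0,1,1); (1,0,0); (1,0,1); (1,1,0); (1,1,1); (2,0,0); (2,0,1); (2,1,0); (2,1,1)
target (0,1,1) ∈ {SC,TSO,PSO}

SC:yes TSO:yes PSO:yes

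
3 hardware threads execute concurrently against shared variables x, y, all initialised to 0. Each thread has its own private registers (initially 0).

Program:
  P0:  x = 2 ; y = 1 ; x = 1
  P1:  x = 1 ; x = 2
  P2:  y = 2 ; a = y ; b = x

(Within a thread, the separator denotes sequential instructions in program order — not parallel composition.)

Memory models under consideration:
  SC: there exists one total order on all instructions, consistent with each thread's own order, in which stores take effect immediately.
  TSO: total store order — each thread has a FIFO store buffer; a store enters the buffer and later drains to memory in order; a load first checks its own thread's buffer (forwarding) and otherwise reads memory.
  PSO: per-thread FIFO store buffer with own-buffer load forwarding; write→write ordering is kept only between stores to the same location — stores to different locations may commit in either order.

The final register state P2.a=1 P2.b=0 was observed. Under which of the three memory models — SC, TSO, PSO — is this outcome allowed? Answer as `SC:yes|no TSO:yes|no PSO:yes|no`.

outcome vector order: (P2.a,P2.b)
[SC] allowed = {1/1 1/2 2/0 2/1 2/2}
[TSO] allowed = {1/1 1/2 2/0 2/1 2/2}
[PSO] allowed = {1/0 1/1 1/2 2/0 2/1 2/2}
target 1/0 ∈ {PSO}

SC:no TSO:no PSO:yes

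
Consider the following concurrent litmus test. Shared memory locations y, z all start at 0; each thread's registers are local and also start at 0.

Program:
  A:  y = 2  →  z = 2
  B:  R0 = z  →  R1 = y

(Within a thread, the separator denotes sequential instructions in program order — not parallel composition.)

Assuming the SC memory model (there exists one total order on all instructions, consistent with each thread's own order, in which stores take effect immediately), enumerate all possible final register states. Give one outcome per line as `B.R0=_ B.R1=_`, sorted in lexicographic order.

B.R0=0 B.R1=0
B.R0=0 B.R1=2
B.R0=2 B.R1=2

outcome vector order: (B.R0,B.R1)
|SC outcomes| = 3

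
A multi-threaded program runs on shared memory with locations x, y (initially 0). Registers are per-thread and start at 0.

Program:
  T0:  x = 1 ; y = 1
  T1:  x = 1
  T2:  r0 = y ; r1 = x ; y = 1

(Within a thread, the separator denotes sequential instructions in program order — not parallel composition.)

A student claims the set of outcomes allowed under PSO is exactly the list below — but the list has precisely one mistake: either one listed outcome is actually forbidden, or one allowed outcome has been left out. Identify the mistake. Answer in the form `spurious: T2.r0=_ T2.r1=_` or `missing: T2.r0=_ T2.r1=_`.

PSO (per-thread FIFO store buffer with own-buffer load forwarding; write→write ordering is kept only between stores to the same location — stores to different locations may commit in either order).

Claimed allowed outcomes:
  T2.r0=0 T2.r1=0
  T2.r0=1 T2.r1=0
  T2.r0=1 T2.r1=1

missing: T2.r0=0 T2.r1=1

outcome vector order: (T2.r0,T2.r1)
[PSO] allowed = {(0,0), (0,1), (1,0), (1,1)}
PSO∖claimed = {(0,1)}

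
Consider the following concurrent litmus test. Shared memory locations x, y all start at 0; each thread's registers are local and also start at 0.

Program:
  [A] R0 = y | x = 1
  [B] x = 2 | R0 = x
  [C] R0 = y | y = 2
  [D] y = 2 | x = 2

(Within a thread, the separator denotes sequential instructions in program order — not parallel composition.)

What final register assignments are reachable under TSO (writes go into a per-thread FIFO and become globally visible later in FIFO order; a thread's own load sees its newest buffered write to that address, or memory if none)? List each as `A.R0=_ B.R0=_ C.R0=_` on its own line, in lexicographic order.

A.R0=0 B.R0=1 C.R0=0
A.R0=0 B.R0=1 C.R0=2
A.R0=0 B.R0=2 C.R0=0
A.R0=0 B.R0=2 C.R0=2
A.R0=2 B.R0=1 C.R0=0
A.R0=2 B.R0=1 C.R0=2
A.R0=2 B.R0=2 C.R0=0
A.R0=2 B.R0=2 C.R0=2

outcome vector order: (A.R0,B.R0,C.R0)
|TSO outcomes| = 8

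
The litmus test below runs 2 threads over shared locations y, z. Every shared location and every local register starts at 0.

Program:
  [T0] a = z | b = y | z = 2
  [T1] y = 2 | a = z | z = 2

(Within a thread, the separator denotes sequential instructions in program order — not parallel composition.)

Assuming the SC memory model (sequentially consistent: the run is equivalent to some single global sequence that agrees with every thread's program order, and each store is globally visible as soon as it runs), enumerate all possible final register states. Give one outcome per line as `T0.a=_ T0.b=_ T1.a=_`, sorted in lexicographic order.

T0.a=0 T0.b=0 T1.a=0
T0.a=0 T0.b=0 T1.a=2
T0.a=0 T0.b=2 T1.a=0
T0.a=0 T0.b=2 T1.a=2
T0.a=2 T0.b=2 T1.a=0

outcome vector order: (T0.a,T0.b,T1.a)
|SC outcomes| = 5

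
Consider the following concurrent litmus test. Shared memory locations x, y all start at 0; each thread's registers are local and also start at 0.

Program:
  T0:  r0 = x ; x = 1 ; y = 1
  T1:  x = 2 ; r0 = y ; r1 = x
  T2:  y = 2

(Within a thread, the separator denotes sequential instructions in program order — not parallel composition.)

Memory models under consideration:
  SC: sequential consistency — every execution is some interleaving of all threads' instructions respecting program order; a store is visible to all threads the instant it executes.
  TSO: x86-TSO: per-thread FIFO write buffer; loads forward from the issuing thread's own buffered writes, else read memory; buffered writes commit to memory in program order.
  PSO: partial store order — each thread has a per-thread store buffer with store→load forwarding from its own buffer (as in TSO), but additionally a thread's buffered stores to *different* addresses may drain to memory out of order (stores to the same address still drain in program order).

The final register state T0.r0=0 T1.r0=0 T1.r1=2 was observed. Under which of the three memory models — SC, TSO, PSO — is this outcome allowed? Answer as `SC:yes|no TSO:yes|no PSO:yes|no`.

outcome vector order: (T0.r0,T1.r0,T1.r1)
SC (11): (0,0,1); (0,0,2); (0,1,1); (0,1,2); (0,2,1); (0,2,2); (2,0,1); (2,0,2); (2,1,1); (2,2,1); (2,2,2)
TSO (11): (0,0,1); (0,0,2); (0,1,1); (0,1,2); (0,2,1); (0,2,2); (2,0,1); (2,0,2); (2,1,1); (2,2,1); (2,2,2)
PSO (12): (0,0,1); (0,0,2); (0,1,1); (0,1,2); (0,2,1); (0,2,2); (2,0,1); (2,0,2); (2,1,1); (2,1,2); (2,2,1); (2,2,2)
target (0,0,2) ∈ {SC,TSO,PSO}

SC:yes TSO:yes PSO:yes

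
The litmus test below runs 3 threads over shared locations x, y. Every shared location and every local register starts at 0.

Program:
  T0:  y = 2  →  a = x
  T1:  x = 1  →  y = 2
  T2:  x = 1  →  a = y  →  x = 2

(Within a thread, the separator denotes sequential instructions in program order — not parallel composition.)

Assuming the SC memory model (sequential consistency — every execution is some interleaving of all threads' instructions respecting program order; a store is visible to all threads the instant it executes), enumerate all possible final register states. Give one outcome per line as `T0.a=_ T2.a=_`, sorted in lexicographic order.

outcome vector order: (T0.a,T2.a)
|SC outcomes| = 5

T0.a=0 T2.a=2
T0.a=1 T2.a=0
T0.a=1 T2.a=2
T0.a=2 T2.a=0
T0.a=2 T2.a=2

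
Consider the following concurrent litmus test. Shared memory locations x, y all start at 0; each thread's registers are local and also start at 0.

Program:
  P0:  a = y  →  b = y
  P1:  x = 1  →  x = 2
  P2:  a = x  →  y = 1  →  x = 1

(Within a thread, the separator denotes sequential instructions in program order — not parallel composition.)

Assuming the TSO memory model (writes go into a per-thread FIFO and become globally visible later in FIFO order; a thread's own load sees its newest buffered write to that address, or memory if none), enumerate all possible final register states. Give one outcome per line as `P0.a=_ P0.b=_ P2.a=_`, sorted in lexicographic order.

outcome vector order: (P0.a,P0.b,P2.a)
|TSO outcomes| = 9

P0.a=0 P0.b=0 P2.a=0
P0.a=0 P0.b=0 P2.a=1
P0.a=0 P0.b=0 P2.a=2
P0.a=0 P0.b=1 P2.a=0
P0.a=0 P0.b=1 P2.a=1
P0.a=0 P0.b=1 P2.a=2
P0.a=1 P0.b=1 P2.a=0
P0.a=1 P0.b=1 P2.a=1
P0.a=1 P0.b=1 P2.a=2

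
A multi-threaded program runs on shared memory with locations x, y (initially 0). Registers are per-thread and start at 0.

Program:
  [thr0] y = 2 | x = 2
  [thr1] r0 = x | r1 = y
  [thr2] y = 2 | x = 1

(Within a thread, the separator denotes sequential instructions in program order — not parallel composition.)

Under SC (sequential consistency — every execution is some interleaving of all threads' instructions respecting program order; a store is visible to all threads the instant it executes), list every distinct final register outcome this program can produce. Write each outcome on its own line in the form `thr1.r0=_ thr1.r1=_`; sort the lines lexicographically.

thr1.r0=0 thr1.r1=0
thr1.r0=0 thr1.r1=2
thr1.r0=1 thr1.r1=2
thr1.r0=2 thr1.r1=2

outcome vector order: (thr1.r0,thr1.r1)
|SC outcomes| = 4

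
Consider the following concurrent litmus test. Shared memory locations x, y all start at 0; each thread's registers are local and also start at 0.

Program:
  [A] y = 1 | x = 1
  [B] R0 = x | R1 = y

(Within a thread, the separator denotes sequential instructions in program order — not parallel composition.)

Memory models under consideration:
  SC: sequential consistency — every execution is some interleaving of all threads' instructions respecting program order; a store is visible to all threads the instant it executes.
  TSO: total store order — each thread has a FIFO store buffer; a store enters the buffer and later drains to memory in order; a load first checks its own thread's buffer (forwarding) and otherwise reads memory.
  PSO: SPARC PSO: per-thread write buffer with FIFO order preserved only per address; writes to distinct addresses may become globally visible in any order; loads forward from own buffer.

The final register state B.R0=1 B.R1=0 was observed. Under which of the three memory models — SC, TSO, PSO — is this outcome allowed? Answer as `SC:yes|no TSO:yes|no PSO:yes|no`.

SC:no TSO:no PSO:yes

outcome vector order: (B.R0,B.R1)
under SC → <0 0> <0 1> <1 1>
under TSO → <0 0> <0 1> <1 1>
under PSO → <0 0> <0 1> <1 0> <1 1>
target <1 0> ∈ {PSO}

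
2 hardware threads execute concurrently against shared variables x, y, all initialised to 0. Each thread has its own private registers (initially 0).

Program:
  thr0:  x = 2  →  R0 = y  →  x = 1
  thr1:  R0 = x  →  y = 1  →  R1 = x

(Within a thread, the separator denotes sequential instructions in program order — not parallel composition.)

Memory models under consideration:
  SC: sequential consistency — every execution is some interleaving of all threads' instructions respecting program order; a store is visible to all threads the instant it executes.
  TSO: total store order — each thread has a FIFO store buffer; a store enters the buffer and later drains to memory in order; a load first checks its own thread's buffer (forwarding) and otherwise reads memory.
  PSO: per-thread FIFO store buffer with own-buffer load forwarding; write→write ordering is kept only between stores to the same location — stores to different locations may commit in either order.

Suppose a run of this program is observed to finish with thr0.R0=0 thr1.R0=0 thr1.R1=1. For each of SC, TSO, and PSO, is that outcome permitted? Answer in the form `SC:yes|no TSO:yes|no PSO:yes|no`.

SC:yes TSO:yes PSO:yes

outcome vector order: (thr0.R0,thr1.R0,thr1.R1)
SC: 10 outcomes — {001 002 011 021 022 100 101 102 121 122}
TSO: 11 outcomes — {000 001 002 011 021 022 100 101 102 121 122}
PSO: 11 outcomes — {000 001 002 011 021 022 100 101 102 121 122}
target 001 ∈ {SC,TSO,PSO}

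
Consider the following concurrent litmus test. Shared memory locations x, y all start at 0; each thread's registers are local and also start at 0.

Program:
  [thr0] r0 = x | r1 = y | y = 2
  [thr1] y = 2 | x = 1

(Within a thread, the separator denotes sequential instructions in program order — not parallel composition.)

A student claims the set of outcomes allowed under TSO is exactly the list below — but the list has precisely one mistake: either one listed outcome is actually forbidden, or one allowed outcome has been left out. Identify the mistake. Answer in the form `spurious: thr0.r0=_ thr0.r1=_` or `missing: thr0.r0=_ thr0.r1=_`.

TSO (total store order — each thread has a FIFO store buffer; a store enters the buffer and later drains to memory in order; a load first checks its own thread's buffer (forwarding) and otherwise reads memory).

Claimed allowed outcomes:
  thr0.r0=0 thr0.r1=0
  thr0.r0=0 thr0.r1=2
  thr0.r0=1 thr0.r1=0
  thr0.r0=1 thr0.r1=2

spurious: thr0.r0=1 thr0.r1=0

outcome vector order: (thr0.r0,thr0.r1)
[TSO] allowed = {00 02 12}
claimed∖TSO = {10}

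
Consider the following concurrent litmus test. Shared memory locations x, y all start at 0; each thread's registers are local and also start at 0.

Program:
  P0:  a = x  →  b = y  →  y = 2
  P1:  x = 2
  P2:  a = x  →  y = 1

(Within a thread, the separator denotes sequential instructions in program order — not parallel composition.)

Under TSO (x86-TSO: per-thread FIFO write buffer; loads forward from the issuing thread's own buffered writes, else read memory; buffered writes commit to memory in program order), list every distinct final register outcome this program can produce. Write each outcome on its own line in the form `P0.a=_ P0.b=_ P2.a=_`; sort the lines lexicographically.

outcome vector order: (P0.a,P0.b,P2.a)
|TSO outcomes| = 8

P0.a=0 P0.b=0 P2.a=0
P0.a=0 P0.b=0 P2.a=2
P0.a=0 P0.b=1 P2.a=0
P0.a=0 P0.b=1 P2.a=2
P0.a=2 P0.b=0 P2.a=0
P0.a=2 P0.b=0 P2.a=2
P0.a=2 P0.b=1 P2.a=0
P0.a=2 P0.b=1 P2.a=2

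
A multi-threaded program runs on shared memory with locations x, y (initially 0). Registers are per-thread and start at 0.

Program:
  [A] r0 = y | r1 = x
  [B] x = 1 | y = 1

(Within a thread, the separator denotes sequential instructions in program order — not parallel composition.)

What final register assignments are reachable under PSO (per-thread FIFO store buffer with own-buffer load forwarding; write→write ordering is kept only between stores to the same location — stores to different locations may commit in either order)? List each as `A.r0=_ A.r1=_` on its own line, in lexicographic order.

outcome vector order: (A.r0,A.r1)
|PSO outcomes| = 4

A.r0=0 A.r1=0
A.r0=0 A.r1=1
A.r0=1 A.r1=0
A.r0=1 A.r1=1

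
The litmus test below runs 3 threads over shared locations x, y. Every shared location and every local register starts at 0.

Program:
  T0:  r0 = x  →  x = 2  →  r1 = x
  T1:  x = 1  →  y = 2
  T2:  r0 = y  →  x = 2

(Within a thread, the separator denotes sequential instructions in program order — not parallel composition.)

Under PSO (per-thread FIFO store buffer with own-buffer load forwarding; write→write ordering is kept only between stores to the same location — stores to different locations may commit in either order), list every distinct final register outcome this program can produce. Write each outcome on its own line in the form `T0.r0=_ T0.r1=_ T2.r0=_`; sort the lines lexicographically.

outcome vector order: (T0.r0,T0.r1,T2.r0)
|PSO outcomes| = 10

T0.r0=0 T0.r1=1 T2.r0=0
T0.r0=0 T0.r1=1 T2.r0=2
T0.r0=0 T0.r1=2 T2.r0=0
T0.r0=0 T0.r1=2 T2.r0=2
T0.r0=1 T0.r1=2 T2.r0=0
T0.r0=1 T0.r1=2 T2.r0=2
T0.r0=2 T0.r1=1 T2.r0=0
T0.r0=2 T0.r1=1 T2.r0=2
T0.r0=2 T0.r1=2 T2.r0=0
T0.r0=2 T0.r1=2 T2.r0=2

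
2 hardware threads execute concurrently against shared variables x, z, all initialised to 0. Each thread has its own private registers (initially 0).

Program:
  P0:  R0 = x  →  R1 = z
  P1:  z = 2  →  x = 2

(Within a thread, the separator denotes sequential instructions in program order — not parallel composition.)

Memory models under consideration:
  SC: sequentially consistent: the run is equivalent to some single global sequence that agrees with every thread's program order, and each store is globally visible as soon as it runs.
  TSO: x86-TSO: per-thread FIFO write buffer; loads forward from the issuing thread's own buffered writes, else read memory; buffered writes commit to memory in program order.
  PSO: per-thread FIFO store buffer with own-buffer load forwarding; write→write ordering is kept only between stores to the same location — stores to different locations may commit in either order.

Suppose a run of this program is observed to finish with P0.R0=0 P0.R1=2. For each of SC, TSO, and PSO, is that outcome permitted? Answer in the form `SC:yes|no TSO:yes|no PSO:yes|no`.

SC:yes TSO:yes PSO:yes

outcome vector order: (P0.R0,P0.R1)
under SC → 0/0, 0/2, 2/2
under TSO → 0/0, 0/2, 2/2
under PSO → 0/0, 0/2, 2/0, 2/2
target 0/2 ∈ {SC,TSO,PSO}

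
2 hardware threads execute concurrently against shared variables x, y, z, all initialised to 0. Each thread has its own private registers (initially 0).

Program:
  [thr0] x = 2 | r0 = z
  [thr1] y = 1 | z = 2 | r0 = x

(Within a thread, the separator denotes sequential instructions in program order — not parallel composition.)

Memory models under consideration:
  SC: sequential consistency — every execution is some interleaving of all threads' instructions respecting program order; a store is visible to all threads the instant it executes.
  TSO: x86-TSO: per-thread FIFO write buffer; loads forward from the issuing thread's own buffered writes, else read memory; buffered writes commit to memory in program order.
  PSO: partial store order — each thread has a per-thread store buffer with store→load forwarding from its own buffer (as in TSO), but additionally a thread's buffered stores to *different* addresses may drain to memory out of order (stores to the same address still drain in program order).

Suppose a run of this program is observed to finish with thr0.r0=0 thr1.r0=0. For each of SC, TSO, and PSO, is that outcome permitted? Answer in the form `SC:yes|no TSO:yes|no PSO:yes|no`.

SC:no TSO:yes PSO:yes

outcome vector order: (thr0.r0,thr1.r0)
SC: 3 outcomes — {(0,2), (2,0), (2,2)}
TSO: 4 outcomes — {(0,0), (0,2), (2,0), (2,2)}
PSO: 4 outcomes — {(0,0), (0,2), (2,0), (2,2)}
target (0,0) ∈ {TSO,PSO}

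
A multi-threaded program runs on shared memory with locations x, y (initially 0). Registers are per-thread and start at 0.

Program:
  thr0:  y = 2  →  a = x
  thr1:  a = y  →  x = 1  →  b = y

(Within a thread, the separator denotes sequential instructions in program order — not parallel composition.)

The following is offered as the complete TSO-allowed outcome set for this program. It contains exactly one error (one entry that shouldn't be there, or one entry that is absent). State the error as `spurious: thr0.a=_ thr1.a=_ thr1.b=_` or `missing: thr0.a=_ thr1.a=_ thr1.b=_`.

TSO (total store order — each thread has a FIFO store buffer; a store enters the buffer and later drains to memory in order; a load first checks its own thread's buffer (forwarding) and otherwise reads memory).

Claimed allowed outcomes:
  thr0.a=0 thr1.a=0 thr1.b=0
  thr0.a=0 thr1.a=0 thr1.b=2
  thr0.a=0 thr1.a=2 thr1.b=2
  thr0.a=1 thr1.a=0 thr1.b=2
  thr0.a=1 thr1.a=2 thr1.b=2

missing: thr0.a=1 thr1.a=0 thr1.b=0

outcome vector order: (thr0.a,thr1.a,thr1.b)
under TSO → (0,0,0) (0,0,2) (0,2,2) (1,0,0) (1,0,2) (1,2,2)
TSO∖claimed = {(1,0,0)}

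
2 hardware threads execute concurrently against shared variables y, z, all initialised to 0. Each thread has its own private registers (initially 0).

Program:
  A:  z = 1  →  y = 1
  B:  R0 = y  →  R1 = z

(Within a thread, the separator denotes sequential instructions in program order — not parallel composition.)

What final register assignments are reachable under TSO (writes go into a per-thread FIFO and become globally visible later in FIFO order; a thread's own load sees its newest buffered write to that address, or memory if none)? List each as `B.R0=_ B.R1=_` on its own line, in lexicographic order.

outcome vector order: (B.R0,B.R1)
|TSO outcomes| = 3

B.R0=0 B.R1=0
B.R0=0 B.R1=1
B.R0=1 B.R1=1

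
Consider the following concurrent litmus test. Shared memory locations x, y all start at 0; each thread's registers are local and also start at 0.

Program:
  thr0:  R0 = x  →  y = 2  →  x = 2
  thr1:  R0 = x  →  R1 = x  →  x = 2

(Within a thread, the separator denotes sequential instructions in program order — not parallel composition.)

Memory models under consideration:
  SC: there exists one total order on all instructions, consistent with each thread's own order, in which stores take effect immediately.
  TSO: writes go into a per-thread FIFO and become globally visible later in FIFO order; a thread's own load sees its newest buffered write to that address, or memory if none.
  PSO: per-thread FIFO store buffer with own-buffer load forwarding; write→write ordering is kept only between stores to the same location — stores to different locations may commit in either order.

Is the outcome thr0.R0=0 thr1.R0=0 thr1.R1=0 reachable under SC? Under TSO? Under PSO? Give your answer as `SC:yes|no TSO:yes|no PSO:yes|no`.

SC:yes TSO:yes PSO:yes

outcome vector order: (thr0.R0,thr1.R0,thr1.R1)
[SC] allowed = {(0,0,0) (0,0,2) (0,2,2) (2,0,0)}
[TSO] allowed = {(0,0,0) (0,0,2) (0,2,2) (2,0,0)}
[PSO] allowed = {(0,0,0) (0,0,2) (0,2,2) (2,0,0)}
target (0,0,0) ∈ {SC,TSO,PSO}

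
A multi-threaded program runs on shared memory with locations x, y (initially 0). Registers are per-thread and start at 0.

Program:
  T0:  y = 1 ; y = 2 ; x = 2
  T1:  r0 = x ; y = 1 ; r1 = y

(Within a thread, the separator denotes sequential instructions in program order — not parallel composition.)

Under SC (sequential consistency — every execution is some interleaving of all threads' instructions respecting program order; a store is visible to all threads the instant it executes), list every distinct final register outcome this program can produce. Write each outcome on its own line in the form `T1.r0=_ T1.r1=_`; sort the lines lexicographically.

outcome vector order: (T1.r0,T1.r1)
|SC outcomes| = 3

T1.r0=0 T1.r1=1
T1.r0=0 T1.r1=2
T1.r0=2 T1.r1=1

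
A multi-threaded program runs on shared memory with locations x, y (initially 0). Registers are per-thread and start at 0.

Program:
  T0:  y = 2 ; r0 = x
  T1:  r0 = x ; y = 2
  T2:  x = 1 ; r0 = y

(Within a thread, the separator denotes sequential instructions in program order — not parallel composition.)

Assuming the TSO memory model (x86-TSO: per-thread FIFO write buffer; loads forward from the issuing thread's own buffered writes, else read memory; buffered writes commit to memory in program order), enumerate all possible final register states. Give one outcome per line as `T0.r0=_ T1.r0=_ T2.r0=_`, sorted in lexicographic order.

T0.r0=0 T1.r0=0 T2.r0=0
T0.r0=0 T1.r0=0 T2.r0=2
T0.r0=0 T1.r0=1 T2.r0=0
T0.r0=0 T1.r0=1 T2.r0=2
T0.r0=1 T1.r0=0 T2.r0=0
T0.r0=1 T1.r0=0 T2.r0=2
T0.r0=1 T1.r0=1 T2.r0=0
T0.r0=1 T1.r0=1 T2.r0=2

outcome vector order: (T0.r0,T1.r0,T2.r0)
|TSO outcomes| = 8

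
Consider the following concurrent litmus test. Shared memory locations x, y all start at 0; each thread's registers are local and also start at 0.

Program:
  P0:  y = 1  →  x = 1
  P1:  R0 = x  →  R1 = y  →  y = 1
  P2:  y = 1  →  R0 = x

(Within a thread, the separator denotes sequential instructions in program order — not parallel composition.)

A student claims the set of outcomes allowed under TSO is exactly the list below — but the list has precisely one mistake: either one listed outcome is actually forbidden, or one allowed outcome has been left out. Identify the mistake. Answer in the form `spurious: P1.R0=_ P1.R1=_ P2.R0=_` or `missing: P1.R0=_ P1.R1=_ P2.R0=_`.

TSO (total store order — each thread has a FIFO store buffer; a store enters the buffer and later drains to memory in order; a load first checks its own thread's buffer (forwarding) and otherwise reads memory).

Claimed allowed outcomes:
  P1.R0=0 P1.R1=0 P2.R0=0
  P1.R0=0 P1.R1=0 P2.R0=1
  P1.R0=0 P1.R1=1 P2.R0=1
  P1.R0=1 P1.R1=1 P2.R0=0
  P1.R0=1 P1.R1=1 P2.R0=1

missing: P1.R0=0 P1.R1=1 P2.R0=0

outcome vector order: (P1.R0,P1.R1,P2.R0)
TSO (6): (0,0,0) (0,0,1) (0,1,0) (0,1,1) (1,1,0) (1,1,1)
TSO∖claimed = {(0,1,0)}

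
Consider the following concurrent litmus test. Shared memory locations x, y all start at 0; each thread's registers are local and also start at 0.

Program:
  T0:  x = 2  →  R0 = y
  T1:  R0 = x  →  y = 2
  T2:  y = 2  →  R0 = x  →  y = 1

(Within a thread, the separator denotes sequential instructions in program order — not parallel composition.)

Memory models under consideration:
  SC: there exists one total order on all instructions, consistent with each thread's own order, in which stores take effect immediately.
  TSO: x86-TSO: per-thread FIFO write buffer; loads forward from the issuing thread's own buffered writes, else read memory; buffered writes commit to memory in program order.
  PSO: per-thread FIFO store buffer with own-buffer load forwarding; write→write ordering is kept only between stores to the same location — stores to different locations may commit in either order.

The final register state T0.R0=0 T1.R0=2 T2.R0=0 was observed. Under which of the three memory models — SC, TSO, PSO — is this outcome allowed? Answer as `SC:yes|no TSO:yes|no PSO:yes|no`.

outcome vector order: (T0.R0,T1.R0,T2.R0)
SC (10): <0 0 2>; <0 2 2>; <1 0 0>; <1 0 2>; <1 2 0>; <1 2 2>; <2 0 0>; <2 0 2>; <2 2 0>; <2 2 2>
TSO (12): <0 0 0>; <0 0 2>; <0 2 0>; <0 2 2>; <1 0 0>; <1 0 2>; <1 2 0>; <1 2 2>; <2 0 0>; <2 0 2>; <2 2 0>; <2 2 2>
PSO (12): <0 0 0>; <0 0 2>; <0 2 0>; <0 2 2>; <1 0 0>; <1 0 2>; <1 2 0>; <1 2 2>; <2 0 0>; <2 0 2>; <2 2 0>; <2 2 2>
target <0 2 0> ∈ {TSO,PSO}

SC:no TSO:yes PSO:yes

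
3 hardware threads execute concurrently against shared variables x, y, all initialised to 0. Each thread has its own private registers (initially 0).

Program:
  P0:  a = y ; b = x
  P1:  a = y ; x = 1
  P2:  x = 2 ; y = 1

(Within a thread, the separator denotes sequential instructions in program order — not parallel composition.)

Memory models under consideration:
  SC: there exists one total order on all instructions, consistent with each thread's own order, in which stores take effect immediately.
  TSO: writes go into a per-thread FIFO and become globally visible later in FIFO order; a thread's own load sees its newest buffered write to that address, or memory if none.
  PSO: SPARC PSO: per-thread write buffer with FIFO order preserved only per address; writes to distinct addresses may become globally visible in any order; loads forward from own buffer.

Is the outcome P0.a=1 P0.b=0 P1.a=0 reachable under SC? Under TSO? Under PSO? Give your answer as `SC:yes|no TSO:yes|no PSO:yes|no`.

SC:no TSO:no PSO:yes

outcome vector order: (P0.a,P0.b,P1.a)
[SC] allowed = {(0,0,0), (0,0,1), (0,1,0), (0,1,1), (0,2,0), (0,2,1), (1,1,0), (1,1,1), (1,2,0), (1,2,1)}
[TSO] allowed = {(0,0,0), (0,0,1), (0,1,0), (0,1,1), (0,2,0), (0,2,1), (1,1,0), (1,1,1), (1,2,0), (1,2,1)}
[PSO] allowed = {(0,0,0), (0,0,1), (0,1,0), (0,1,1), (0,2,0), (0,2,1), (1,0,0), (1,0,1), (1,1,0), (1,1,1), (1,2,0), (1,2,1)}
target (1,0,0) ∈ {PSO}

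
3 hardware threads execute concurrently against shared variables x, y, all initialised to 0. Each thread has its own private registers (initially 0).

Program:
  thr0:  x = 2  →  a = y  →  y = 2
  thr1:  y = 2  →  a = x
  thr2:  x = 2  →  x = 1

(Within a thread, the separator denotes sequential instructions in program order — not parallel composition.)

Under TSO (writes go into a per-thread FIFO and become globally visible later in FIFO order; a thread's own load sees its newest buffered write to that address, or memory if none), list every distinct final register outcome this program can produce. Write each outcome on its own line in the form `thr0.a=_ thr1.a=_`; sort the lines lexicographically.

outcome vector order: (thr0.a,thr1.a)
|TSO outcomes| = 6

thr0.a=0 thr1.a=0
thr0.a=0 thr1.a=1
thr0.a=0 thr1.a=2
thr0.a=2 thr1.a=0
thr0.a=2 thr1.a=1
thr0.a=2 thr1.a=2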